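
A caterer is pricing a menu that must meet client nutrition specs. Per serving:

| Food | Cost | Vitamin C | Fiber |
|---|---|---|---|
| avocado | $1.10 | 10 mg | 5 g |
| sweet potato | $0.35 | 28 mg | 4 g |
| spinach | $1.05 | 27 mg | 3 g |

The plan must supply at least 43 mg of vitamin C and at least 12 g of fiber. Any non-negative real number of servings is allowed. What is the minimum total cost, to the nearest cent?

$1.05

For a min-cost LP with two ≥-constraints, a basic feasible solution has at most two positive variables.
avocado only: max(43/10, 12/5) = 4.3 servings → $4.73.
sweet potato only: max(43/28, 12/4) = 3 servings → $1.05.
spinach only: max(43/27, 12/3) = 4 servings → $4.20.
avocado + sweet potato with both tight: 1.64 servings and 0.95 servings → $2.14.
avocado + spinach with both tight: 1.857 servings and 0.9048 servings → $2.99.
sweet potato + spinach with both targets exact would need a negative amount; discard.
So the least-cost plan costs $1.05.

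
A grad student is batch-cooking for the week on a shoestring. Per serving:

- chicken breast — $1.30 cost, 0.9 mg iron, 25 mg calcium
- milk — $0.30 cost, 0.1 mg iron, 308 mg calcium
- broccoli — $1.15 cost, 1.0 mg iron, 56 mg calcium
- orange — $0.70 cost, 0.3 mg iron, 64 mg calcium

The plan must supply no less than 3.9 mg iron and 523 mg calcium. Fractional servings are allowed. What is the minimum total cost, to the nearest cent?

At the optimum either one food covers both requirements or two foods hit both targets exactly; no other combination can be cheaper.
chicken breast only: max(3.9/0.9, 523/25) = 20.92 servings → $27.20.
milk only: max(3.9/0.1, 523/308) = 39 servings → $11.70.
broccoli only: max(3.9/1.0, 523/56) = 9.339 servings → $10.74.
orange only: max(3.9/0.3, 523/64) = 13 servings → $9.10.
chicken breast + milk with both tight: 4.182 servings and 1.359 servings → $5.84.
chicken breast + broccoli: the both-tight solution has a negative serving — not a feasible corner.
chicken breast + orange with both tight: 1.85 servings and 7.449 servings → $7.62.
milk + broccoli with both tight: 1.007 servings and 3.799 servings → $4.67.
milk + orange with both targets exact would need a negative amount; discard.
broccoli + orange with both tight: 1.964 servings and 6.453 servings → $6.78.
The minimum over all feasible corners is $4.67.

$4.67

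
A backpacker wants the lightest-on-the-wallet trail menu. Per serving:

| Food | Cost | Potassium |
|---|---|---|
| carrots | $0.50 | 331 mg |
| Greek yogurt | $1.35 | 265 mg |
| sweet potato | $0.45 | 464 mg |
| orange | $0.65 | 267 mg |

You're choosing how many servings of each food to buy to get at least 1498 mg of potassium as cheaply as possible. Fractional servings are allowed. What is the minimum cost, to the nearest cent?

Cost per mg of potassium: sweet potato $0.0010, carrots $0.0015, orange $0.0024, Greek yogurt $0.0051.
With no serving limits, use only sweet potato: 1498 mg / 464 mg = 3.228 servings × $0.45 = $1.45.

$1.45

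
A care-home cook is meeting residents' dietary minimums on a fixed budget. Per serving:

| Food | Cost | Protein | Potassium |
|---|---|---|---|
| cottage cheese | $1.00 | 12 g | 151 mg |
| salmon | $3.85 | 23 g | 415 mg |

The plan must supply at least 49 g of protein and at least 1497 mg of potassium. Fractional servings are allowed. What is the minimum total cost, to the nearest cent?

$9.91

A basic optimal solution has at most two foods positive. Try each food alone and each pair with both targets met exactly.
cottage cheese only: max(49/12, 1497/151) = 9.914 servings → $9.91.
salmon only: max(49/23, 1497/415) = 3.607 servings → $13.89.
cottage cheese + salmon with both targets exact would need a negative amount; discard.
The minimum over all feasible corners is $9.91.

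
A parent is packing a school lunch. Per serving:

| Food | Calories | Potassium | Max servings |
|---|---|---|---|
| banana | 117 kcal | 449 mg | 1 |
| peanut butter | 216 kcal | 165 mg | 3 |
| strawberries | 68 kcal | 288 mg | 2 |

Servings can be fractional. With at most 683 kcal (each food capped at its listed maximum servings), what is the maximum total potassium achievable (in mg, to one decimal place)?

Potassium per kcal: strawberries 4.235, banana 3.838, peanut butter 0.7639.
Take 2 servings of strawberries: uses 136 kcal, +576.0 mg potassium (running total 576.0 mg).
Take 1 serving of banana: uses 117 kcal, +449.0 mg potassium (running total 1025.0 mg).
Take 1.991 servings of peanut butter: uses 430 kcal, +328.5 mg potassium (running total 1353.5 mg).
Greedy by best ratio exhausts the calories allowance optimally: 1353.5 mg.

1353.5 mg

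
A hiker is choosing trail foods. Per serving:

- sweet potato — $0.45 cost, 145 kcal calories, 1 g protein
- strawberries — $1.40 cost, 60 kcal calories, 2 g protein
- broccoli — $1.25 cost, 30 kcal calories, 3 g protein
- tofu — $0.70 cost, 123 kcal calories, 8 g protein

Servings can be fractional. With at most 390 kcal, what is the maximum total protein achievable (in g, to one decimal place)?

Protein per kcal: broccoli 0.1, tofu 0.06504, strawberries 0.03333, sweet potato 0.006897.
With no serving limits, spend the whole calories allowance on broccoli: 390 kcal / 30 kcal × 3 g = 39.0 g.

39.0 g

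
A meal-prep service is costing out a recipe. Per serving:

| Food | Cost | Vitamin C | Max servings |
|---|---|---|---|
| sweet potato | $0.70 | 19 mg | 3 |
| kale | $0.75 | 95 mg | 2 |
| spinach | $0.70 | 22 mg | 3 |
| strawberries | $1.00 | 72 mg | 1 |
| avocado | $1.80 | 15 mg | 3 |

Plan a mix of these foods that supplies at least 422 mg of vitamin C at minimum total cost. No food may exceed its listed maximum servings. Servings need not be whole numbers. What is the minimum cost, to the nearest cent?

Cost per mg of vitamin C: kale $0.0079, strawberries $0.0139, spinach $0.0318, sweet potato $0.0368, avocado $0.1200.
Take 2 servings of kale: +190.0 mg vitamin C for $1.50 (total $1.50, still need 232.0 mg).
Take 1 serving of strawberries: +72.0 mg vitamin C for $1.00 (total $2.50, still need 160.0 mg).
Take 3 servings of spinach: +66.0 mg vitamin C for $2.10 (total $4.60, still need 94.0 mg).
Take 3 servings of sweet potato: +57.0 mg vitamin C for $2.10 (total $6.70, still need 37.0 mg).
Take 2.467 servings of avocado: +37.0 mg vitamin C for $4.44 (total $11.14, still need 0.0 mg).
Filling from the cheapest source first is optimal under one linear minimum: $11.14.

$11.14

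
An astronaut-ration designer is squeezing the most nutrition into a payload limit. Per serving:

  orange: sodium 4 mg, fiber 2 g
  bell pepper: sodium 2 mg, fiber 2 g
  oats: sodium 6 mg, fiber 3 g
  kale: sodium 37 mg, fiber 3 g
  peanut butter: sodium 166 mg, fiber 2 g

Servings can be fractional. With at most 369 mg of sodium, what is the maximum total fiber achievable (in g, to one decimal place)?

369.0 g

Fiber per mg sodium: bell pepper 1, orange 0.5, oats 0.5, kale 0.08108, peanut butter 0.01205.
With no serving limits, spend the whole sodium allowance on bell pepper: 369 mg / 2 mg × 2 g = 369.0 g.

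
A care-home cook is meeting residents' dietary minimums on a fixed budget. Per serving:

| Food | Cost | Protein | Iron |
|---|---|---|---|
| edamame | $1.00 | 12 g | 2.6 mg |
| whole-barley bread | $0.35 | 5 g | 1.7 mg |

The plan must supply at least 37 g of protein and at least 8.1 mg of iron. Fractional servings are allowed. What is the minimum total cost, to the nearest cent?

$2.59

Compare the cost at each extreme point of the feasible region.
edamame only: max(37/12, 8.1/2.6) = 3.115 servings → $3.12.
whole-barley bread only: max(37/5, 8.1/1.7) = 7.4 servings → $2.59.
edamame + whole-barley bread with both tight: 3.027 servings and 0.1351 servings → $3.07.
The minimum over all feasible corners is $2.59.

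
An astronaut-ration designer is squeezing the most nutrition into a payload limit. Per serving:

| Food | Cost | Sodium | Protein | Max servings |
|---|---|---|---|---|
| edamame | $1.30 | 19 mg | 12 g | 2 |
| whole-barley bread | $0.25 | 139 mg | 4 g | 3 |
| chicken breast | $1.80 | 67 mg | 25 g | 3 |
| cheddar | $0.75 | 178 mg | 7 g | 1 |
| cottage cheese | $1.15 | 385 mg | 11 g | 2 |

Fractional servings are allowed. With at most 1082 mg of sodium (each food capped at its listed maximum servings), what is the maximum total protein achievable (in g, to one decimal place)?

Protein per mg sodium: edamame 0.6316, chicken breast 0.3731, cheddar 0.03933, whole-barley bread 0.02878, cottage cheese 0.02857.
Take 2 servings of edamame: uses 38 mg sodium, +24.0 g protein (running total 24.0 g).
Take 3 servings of chicken breast: uses 201 mg sodium, +75.0 g protein (running total 99.0 g).
Take 1 serving of cheddar: uses 178 mg sodium, +7.0 g protein (running total 106.0 g).
Take 3 servings of whole-barley bread: uses 417 mg sodium, +12.0 g protein (running total 118.0 g).
Take 0.6442 servings of cottage cheese: uses 248 mg sodium, +7.1 g protein (running total 125.1 g).
Greedy by best ratio exhausts the sodium allowance optimally: 125.1 g.

125.1 g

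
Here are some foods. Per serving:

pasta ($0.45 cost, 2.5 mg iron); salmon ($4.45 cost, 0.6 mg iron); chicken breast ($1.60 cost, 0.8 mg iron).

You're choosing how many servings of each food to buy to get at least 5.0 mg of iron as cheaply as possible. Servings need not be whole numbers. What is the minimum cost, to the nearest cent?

$0.90

Cost per mg of iron: pasta $0.1800, chicken breast $2.0000, salmon $7.4167.
With no serving limits, use only pasta: 5.0 mg / 2.5 mg = 2 servings × $0.45 = $0.90.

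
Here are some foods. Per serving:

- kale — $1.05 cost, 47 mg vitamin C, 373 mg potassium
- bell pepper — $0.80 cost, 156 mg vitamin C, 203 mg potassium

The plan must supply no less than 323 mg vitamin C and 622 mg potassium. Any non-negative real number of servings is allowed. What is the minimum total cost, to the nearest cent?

$2.18

Check every corner: each single food scaled to meet both minima, and each pair solved so both constraints bind.
kale only: max(323/47, 622/373) = 6.872 servings → $7.22.
bell pepper only: max(323/156, 622/203) = 3.064 servings → $2.45.
kale + bell pepper with both tight: 0.6468 servings and 1.876 servings → $2.18.
The minimum over all feasible corners is $2.18.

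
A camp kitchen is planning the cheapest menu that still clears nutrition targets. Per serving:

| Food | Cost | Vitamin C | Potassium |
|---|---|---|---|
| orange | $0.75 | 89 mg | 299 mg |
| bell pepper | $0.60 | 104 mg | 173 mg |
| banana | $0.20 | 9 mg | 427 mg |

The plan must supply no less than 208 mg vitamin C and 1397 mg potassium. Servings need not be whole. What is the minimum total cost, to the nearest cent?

$1.58

An LP optimum is at a vertex; with two nutrient constraints at most two foods are used. Check each candidate.
orange only: max(208/89, 1397/299) = 4.672 servings → $3.50.
bell pepper only: max(208/104, 1397/173) = 8.075 servings → $4.85.
banana only: max(208/9, 1397/427) = 23.11 servings → $4.62.
orange + bell pepper: the both-tight solution has a negative serving — not a feasible corner.
orange + banana with both tight: 2.159 servings and 1.76 servings → $1.97.
bell pepper + banana with both tight: 1.779 servings and 2.551 servings → $1.58.
So the least-cost plan costs $1.58.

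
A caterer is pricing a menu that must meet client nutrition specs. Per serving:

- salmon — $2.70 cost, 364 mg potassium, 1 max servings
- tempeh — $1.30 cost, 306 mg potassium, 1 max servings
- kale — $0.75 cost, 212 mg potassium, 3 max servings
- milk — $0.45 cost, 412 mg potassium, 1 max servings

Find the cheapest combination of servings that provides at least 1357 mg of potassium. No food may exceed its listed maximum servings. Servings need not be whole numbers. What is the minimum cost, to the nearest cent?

$4.02

Cost per mg of potassium: milk $0.0011, kale $0.0035, tempeh $0.0042, salmon $0.0074.
Take 1 serving of milk: +412.0 mg potassium for $0.45 (total $0.45, still need 945.0 mg).
Take 3 servings of kale: +636.0 mg potassium for $2.25 (total $2.70, still need 309.0 mg).
Take 1 serving of tempeh: +306.0 mg potassium for $1.30 (total $4.00, still need 3.0 mg).
Take 0.008242 servings of salmon: +3.0 mg potassium for $0.02 (total $4.02, still need 0.0 mg).
Filling from the cheapest source first is optimal under one linear minimum: $4.02.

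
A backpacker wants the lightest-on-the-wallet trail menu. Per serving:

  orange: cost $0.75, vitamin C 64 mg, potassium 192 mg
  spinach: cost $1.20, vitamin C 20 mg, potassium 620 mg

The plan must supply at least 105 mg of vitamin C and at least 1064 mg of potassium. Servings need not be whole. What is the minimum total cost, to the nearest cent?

Compare the cost at each extreme point of the feasible region.
orange only: max(105/64, 1064/192) = 5.542 servings → $4.16.
spinach only: max(105/20, 1064/620) = 5.25 servings → $6.30.
orange + spinach with both tight: 1.223 servings and 1.337 servings → $2.52.
The minimum over all feasible corners is $2.52.

$2.52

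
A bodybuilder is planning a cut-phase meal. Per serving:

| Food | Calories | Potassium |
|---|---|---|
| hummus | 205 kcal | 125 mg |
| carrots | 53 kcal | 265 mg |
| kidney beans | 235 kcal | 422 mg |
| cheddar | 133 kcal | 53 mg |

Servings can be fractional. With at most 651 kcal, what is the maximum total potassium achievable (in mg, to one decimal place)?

Potassium per kcal: carrots 5, kidney beans 1.796, hummus 0.6098, cheddar 0.3985.
With no serving limits, spend the whole calories allowance on carrots: 651 kcal / 53 kcal × 265 mg = 3255.0 mg.

3255.0 mg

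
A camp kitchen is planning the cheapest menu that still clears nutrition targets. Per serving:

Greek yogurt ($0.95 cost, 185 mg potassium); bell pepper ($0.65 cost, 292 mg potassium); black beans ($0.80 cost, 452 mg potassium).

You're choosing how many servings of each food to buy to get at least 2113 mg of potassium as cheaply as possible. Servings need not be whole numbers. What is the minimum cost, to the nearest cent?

Cost per mg of potassium: black beans $0.0018, bell pepper $0.0022, Greek yogurt $0.0051.
With no serving limits, use only black beans: 2113 mg / 452 mg = 4.675 servings × $0.80 = $3.74.

$3.74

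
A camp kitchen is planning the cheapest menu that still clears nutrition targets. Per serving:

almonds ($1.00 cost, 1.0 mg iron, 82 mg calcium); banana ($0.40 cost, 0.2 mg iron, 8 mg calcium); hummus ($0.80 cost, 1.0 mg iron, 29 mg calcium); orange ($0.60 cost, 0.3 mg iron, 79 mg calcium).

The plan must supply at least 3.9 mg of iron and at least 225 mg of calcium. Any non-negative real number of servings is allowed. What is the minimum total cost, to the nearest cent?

A basic optimal solution has at most two foods positive. Try each food alone and each pair with both targets met exactly.
almonds only: max(3.9/1.0, 225/82) = 3.9 servings → $3.90.
banana only: max(3.9/0.2, 225/8) = 28.12 servings → $11.25.
hummus only: max(3.9/1.0, 225/29) = 7.759 servings → $6.21.
orange only: max(3.9/0.3, 225/79) = 13 servings → $7.80.
almonds + banana with both tight: 1.643 servings and 11.29 servings → $6.16.
almonds + hummus with both tight: 2.111 servings and 1.789 servings → $3.54.
almonds + orange with both targets exact would need a negative amount; discard.
banana + hummus: the both-tight solution has a negative serving — not a feasible corner.
banana + orange with both tight: 17.96 servings and 1.03 servings → $7.80.
hummus + orange with both tight: 3.422 servings and 1.592 servings → $3.69.
Cheapest feasible corner: $3.54.

$3.54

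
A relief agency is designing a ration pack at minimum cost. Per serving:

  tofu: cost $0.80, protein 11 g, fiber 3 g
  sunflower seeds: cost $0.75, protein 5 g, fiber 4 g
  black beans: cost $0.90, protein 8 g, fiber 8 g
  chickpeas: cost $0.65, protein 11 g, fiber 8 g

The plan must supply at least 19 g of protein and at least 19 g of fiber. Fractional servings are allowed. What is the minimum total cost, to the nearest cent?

$1.54

The cheapest plan sits at a corner of the feasible region — with two constraints it uses at most two foods.
tofu only: max(19/11, 19/3) = 6.333 servings → $5.07.
sunflower seeds only: max(19/5, 19/4) = 4.75 servings → $3.56.
black beans only: max(19/8, 19/8) = 2.375 servings → $2.14.
chickpeas only: max(19/11, 19/8) = 2.375 servings → $1.54.
tofu + sunflower seeds: intersection lies outside the first quadrant.
tofu + black beans with both tight: 0 servings and 2.375 servings → $2.14.
tofu + chickpeas: intersection lies outside the first quadrant.
sunflower seeds + black beans with both tight: 0 servings and 2.375 servings → $2.14.
sunflower seeds + chickpeas with both targets exact would need a negative amount; discard.
black beans + chickpeas with both tight: 2.375 servings and 0 servings → $2.14.
So the least-cost plan costs $1.54.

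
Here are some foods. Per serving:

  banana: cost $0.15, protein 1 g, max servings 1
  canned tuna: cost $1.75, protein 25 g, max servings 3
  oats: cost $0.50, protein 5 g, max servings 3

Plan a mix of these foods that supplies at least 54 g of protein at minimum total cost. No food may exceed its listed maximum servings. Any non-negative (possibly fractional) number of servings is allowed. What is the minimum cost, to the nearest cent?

$3.78

Cost per g of protein: canned tuna $0.0700, oats $0.1000, banana $0.1500.
Take 2.16 servings of canned tuna: +54.0 g protein for $3.78 (total $3.78, still need 0.0 g).
Filling from the cheapest source first is optimal under one linear minimum: $3.78.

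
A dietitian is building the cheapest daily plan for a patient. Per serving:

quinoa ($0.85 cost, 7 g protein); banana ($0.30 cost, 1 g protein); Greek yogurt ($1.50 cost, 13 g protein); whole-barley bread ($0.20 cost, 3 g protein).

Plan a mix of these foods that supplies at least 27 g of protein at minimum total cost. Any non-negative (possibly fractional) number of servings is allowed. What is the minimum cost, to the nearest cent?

Cost per g of protein: whole-barley bread $0.0667, Greek yogurt $0.1154, quinoa $0.1214, banana $0.3000.
With no serving limits, use only whole-barley bread: 27 g / 3 g = 9 servings × $0.20 = $1.80.

$1.80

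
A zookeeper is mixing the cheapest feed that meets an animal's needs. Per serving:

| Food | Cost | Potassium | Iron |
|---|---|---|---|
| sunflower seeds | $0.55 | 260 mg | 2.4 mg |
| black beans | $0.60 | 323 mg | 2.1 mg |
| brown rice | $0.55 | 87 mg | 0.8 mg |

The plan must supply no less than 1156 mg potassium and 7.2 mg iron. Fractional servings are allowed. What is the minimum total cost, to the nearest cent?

With two linear requirements the optimum uses one or two foods; enumerate the corners.
sunflower seeds only: max(1156/260, 7.2/2.4) = 4.446 servings → $2.45.
black beans only: max(1156/323, 7.2/2.1) = 3.579 servings → $2.15.
brown rice only: max(1156/87, 7.2/0.8) = 13.29 servings → $7.31.
sunflower seeds + black beans: intersection lies outside the first quadrant.
sunflower seeds + brown rice: the both-tight solution has a negative serving — not a feasible corner.
black beans + brown rice with both targets exact would need a negative amount; discard.
So the least-cost plan costs $2.15.

$2.15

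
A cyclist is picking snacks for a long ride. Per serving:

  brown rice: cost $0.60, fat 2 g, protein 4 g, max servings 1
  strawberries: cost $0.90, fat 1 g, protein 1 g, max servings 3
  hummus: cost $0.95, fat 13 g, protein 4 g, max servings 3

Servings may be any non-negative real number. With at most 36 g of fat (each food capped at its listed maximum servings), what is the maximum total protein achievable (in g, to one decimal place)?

16.5 g

Protein per g fat: brown rice 2, strawberries 1, hummus 0.3077.
Take 1 serving of brown rice: uses 2 g fat, +4.0 g protein (running total 4.0 g).
Take 3 servings of strawberries: uses 3 g fat, +3.0 g protein (running total 7.0 g).
Take 2.385 servings of hummus: uses 31 g fat, +9.5 g protein (running total 16.5 g).
Filling greedily by protein-per-g fat is optimal for one linear limit, giving 16.5 g.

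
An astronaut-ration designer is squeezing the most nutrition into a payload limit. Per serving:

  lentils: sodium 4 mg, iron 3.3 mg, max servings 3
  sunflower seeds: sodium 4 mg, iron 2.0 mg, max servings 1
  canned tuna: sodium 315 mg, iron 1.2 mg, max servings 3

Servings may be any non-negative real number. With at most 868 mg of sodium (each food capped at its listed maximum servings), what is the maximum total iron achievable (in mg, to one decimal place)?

15.1 mg

Iron per mg sodium: lentils 0.825, sunflower seeds 0.5, canned tuna 0.00381.
Take 3 servings of lentils: uses 12 mg sodium, +9.9 mg iron (running total 9.9 mg).
Take 1 serving of sunflower seeds: uses 4 mg sodium, +2.0 mg iron (running total 11.9 mg).
Take 2.705 servings of canned tuna: uses 852 mg sodium, +3.2 mg iron (running total 15.1 mg).
Filling greedily by iron-per-mg sodium is optimal for one linear limit, giving 15.1 mg.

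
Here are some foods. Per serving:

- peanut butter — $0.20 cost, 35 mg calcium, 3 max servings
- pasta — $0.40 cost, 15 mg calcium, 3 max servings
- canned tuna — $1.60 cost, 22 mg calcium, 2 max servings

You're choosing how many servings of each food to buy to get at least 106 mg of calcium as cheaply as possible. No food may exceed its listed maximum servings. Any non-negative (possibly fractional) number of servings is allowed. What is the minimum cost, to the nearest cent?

Cost per mg of calcium: peanut butter $0.0057, pasta $0.0267, canned tuna $0.0727.
Take 3 servings of peanut butter: +105.0 mg calcium for $0.60 (total $0.60, still need 1.0 mg).
Take 0.06667 servings of pasta: +1.0 mg calcium for $0.03 (total $0.63, still need 0.0 mg).
Greedy by cheapest-per-mg is optimal for a single linear constraint, so the minimum cost is $0.63.

$0.63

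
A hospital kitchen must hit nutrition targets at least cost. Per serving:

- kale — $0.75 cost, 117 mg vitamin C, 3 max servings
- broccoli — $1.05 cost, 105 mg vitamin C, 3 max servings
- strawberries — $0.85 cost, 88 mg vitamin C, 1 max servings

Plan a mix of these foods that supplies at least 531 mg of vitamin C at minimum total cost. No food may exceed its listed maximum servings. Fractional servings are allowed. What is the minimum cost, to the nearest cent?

Cost per mg of vitamin C: kale $0.0064, strawberries $0.0097, broccoli $0.0100.
Take 3 servings of kale: +351.0 mg vitamin C for $2.25 (total $2.25, still need 180.0 mg).
Take 1 serving of strawberries: +88.0 mg vitamin C for $0.85 (total $3.10, still need 92.0 mg).
Take 0.8762 servings of broccoli: +92.0 mg vitamin C for $0.92 (total $4.02, still need 0.0 mg).
Greedy by cheapest-per-mg is optimal for a single linear constraint, so the minimum cost is $4.02.

$4.02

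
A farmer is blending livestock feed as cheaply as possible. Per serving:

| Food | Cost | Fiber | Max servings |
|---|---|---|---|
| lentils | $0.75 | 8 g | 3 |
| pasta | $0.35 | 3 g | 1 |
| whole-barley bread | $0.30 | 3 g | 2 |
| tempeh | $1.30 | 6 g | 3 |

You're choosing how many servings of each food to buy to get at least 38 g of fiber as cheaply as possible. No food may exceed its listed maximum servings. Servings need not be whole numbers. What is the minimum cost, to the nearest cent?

$4.28

Cost per g of fiber: lentils $0.0938, whole-barley bread $0.1000, pasta $0.1167, tempeh $0.2167.
Take 3 servings of lentils: +24.0 g fiber for $2.25 (total $2.25, still need 14.0 g).
Take 2 servings of whole-barley bread: +6.0 g fiber for $0.60 (total $2.85, still need 8.0 g).
Take 1 serving of pasta: +3.0 g fiber for $0.35 (total $3.20, still need 5.0 g).
Take 0.8333 servings of tempeh: +5.0 g fiber for $1.08 (total $4.28, still need 0.0 g).
Filling from the cheapest source first is optimal under one linear minimum: $4.28.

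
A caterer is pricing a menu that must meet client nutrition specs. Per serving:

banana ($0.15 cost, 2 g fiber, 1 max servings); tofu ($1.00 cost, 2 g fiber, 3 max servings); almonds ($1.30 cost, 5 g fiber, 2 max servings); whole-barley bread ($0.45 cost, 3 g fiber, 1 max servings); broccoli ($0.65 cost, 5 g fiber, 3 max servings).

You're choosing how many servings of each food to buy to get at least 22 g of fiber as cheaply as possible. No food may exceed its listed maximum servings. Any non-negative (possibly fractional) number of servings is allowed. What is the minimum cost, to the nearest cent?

$3.07

Cost per g of fiber: banana $0.0750, broccoli $0.1300, whole-barley bread $0.1500, almonds $0.2600, tofu $0.5000.
Take 1 serving of banana: +2.0 g fiber for $0.15 (total $0.15, still need 20.0 g).
Take 3 servings of broccoli: +15.0 g fiber for $1.95 (total $2.10, still need 5.0 g).
Take 1 serving of whole-barley bread: +3.0 g fiber for $0.45 (total $2.55, still need 2.0 g).
Take 0.4 servings of almonds: +2.0 g fiber for $0.52 (total $3.07, still need 0.0 g).
Filling from the cheapest source first is optimal under one linear minimum: $3.07.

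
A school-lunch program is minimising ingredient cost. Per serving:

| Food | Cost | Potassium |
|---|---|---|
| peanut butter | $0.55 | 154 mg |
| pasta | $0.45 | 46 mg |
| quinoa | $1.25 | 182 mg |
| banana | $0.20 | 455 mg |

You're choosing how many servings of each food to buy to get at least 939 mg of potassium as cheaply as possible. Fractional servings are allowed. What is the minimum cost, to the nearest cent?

$0.41

Cost per mg of potassium: banana $0.0004, peanut butter $0.0036, quinoa $0.0069, pasta $0.0098.
With no serving limits, use only banana: 939 mg / 455 mg = 2.064 servings × $0.20 = $0.41.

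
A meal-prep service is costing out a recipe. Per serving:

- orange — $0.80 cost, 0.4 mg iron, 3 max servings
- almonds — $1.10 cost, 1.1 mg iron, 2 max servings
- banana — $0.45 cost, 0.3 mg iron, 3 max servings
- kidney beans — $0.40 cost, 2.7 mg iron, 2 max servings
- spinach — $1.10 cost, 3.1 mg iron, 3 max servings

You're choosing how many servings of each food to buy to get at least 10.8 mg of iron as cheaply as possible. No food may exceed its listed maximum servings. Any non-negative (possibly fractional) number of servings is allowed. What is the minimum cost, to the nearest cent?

Cost per mg of iron: kidney beans $0.1481, spinach $0.3548, almonds $1.0000, banana $1.5000, orange $2.0000.
Take 2 servings of kidney beans: +5.4 mg iron for $0.80 (total $0.80, still need 5.4 mg).
Take 1.742 servings of spinach: +5.4 mg iron for $1.92 (total $2.72, still need 0.0 mg).
Greedy by cheapest-per-mg is optimal for a single linear constraint, so the minimum cost is $2.72.

$2.72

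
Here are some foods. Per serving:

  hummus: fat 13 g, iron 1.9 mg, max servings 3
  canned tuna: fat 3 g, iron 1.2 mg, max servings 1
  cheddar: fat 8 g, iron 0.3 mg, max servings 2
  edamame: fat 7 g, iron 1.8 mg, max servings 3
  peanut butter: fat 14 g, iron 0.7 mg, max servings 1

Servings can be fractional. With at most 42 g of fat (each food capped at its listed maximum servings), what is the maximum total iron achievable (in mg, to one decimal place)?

9.2 mg

Iron per g fat: canned tuna 0.4, edamame 0.2571, hummus 0.1462, peanut butter 0.05, cheddar 0.0375.
Take 1 serving of canned tuna: uses 3 g fat, +1.2 mg iron (running total 1.2 mg).
Take 3 servings of edamame: uses 21 g fat, +5.4 mg iron (running total 6.6 mg).
Take 1.385 servings of hummus: uses 18 g fat, +2.6 mg iron (running total 9.2 mg).
Greedy by best ratio exhausts the fat allowance optimally: 9.2 mg.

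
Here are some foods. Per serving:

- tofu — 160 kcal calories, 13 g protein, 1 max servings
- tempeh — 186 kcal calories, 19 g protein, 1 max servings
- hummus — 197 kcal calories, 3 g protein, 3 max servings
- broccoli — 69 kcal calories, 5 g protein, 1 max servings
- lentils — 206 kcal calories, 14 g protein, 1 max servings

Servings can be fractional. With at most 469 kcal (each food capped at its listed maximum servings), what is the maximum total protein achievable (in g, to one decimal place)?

40.7 g

Protein per kcal: tempeh 0.1022, tofu 0.08125, broccoli 0.07246, lentils 0.06796, hummus 0.01523.
Take 1 serving of tempeh: uses 186 kcal, +19.0 g protein (running total 19.0 g).
Take 1 serving of tofu: uses 160 kcal, +13.0 g protein (running total 32.0 g).
Take 1 serving of broccoli: uses 69 kcal, +5.0 g protein (running total 37.0 g).
Take 0.2621 servings of lentils: uses 54 kcal, +3.7 g protein (running total 40.7 g).
Filling greedily by protein-per-kcal is optimal for one linear limit, giving 40.7 g.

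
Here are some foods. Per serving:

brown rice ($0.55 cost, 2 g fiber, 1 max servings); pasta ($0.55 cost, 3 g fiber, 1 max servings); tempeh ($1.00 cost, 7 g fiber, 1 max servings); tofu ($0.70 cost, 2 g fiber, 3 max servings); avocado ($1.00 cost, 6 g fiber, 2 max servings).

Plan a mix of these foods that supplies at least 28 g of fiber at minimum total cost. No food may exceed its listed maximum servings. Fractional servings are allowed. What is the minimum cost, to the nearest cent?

Cost per g of fiber: tempeh $0.1429, avocado $0.1667, pasta $0.1833, brown rice $0.2750, tofu $0.3500.
Take 1 serving of tempeh: +7.0 g fiber for $1.00 (total $1.00, still need 21.0 g).
Take 2 servings of avocado: +12.0 g fiber for $2.00 (total $3.00, still need 9.0 g).
Take 1 serving of pasta: +3.0 g fiber for $0.55 (total $3.55, still need 6.0 g).
Take 1 serving of brown rice: +2.0 g fiber for $0.55 (total $4.10, still need 4.0 g).
Take 2 servings of tofu: +4.0 g fiber for $1.40 (total $5.50, still need 0.0 g).
Filling from the cheapest source first is optimal under one linear minimum: $5.50.

$5.50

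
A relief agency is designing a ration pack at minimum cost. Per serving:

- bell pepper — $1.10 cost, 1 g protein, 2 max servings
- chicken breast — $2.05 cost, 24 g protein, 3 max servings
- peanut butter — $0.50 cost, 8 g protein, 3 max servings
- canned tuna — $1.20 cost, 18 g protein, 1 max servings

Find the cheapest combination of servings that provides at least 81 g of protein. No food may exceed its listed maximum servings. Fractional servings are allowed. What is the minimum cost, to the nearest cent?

$6.03

Cost per g of protein: peanut butter $0.0625, canned tuna $0.0667, chicken breast $0.0854, bell pepper $1.1000.
Take 3 servings of peanut butter: +24.0 g protein for $1.50 (total $1.50, still need 57.0 g).
Take 1 serving of canned tuna: +18.0 g protein for $1.20 (total $2.70, still need 39.0 g).
Take 1.625 servings of chicken breast: +39.0 g protein for $3.33 (total $6.03, still need 0.0 g).
Filling from the cheapest source first is optimal under one linear minimum: $6.03.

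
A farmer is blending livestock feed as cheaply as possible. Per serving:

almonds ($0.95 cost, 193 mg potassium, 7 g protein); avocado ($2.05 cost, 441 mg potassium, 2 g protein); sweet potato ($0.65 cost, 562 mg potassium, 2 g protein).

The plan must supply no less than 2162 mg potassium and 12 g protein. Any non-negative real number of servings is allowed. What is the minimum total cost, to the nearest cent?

almonds only: max(2162/193, 12/7) = 11.2 servings → $10.64.
avocado only: max(2162/441, 12/2) = 6 servings → $12.30.
sweet potato only: max(2162/562, 12/2) = 6 servings → $3.90.
almonds + avocado with both tight: 0.3584 servings and 4.746 servings → $10.07.
almonds + sweet potato with both tight: 0.6821 servings and 3.613 servings → $3.00.
avocado + sweet potato: intersection lies outside the first quadrant.
So the least-cost plan costs $3.00.

$3.00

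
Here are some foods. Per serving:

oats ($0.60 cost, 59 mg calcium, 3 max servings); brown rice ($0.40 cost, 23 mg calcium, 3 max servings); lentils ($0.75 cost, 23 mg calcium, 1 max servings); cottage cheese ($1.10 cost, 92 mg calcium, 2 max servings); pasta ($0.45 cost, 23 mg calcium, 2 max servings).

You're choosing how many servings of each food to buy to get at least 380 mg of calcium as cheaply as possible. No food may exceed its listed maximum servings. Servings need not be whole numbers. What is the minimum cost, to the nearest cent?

Cost per mg of calcium: oats $0.0102, cottage cheese $0.0120, brown rice $0.0174, pasta $0.0196, lentils $0.0326.
Take 3 servings of oats: +177.0 mg calcium for $1.80 (total $1.80, still need 203.0 mg).
Take 2 servings of cottage cheese: +184.0 mg calcium for $2.20 (total $4.00, still need 19.0 mg).
Take 0.8261 servings of brown rice: +19.0 mg calcium for $0.33 (total $4.33, still need 0.0 mg).
Greedy by cheapest-per-mg is optimal for a single linear constraint, so the minimum cost is $4.33.

$4.33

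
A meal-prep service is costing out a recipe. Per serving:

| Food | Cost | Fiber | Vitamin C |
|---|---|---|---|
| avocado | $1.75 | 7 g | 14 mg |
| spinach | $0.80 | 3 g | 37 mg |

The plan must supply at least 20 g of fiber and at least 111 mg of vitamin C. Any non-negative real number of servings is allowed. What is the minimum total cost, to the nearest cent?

$5.11

avocado only: max(20/7, 111/14) = 7.929 servings → $13.88.
spinach only: max(20/3, 111/37) = 6.667 servings → $5.33.
avocado + spinach with both tight: 1.876 servings and 2.29 servings → $5.11.
Cheapest feasible corner: $5.11.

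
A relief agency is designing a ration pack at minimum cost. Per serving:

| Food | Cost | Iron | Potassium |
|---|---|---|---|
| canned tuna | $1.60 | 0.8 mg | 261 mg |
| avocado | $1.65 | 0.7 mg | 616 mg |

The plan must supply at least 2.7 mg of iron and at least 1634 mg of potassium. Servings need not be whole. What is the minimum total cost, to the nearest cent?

canned tuna only: max(2.7/0.8, 1634/261) = 6.261 servings → $10.02.
avocado only: max(2.7/0.7, 1634/616) = 3.857 servings → $6.36.
canned tuna + avocado with both tight: 1.675 servings and 1.943 servings → $5.89.
So the least-cost plan costs $5.89.

$5.89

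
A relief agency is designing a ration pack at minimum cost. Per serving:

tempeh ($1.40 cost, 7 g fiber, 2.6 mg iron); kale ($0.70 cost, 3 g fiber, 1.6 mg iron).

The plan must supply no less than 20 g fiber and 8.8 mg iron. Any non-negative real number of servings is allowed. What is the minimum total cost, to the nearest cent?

$4.28

Two binding constraints pin down two serving amounts, so the optimal mix uses at most two foods. The candidates are each food alone (scaled to the tighter of fiber/iron) and each pair with both constraints tight.
tempeh only: max(20/7, 8.8/2.6) = 3.385 servings → $4.74.
kale only: max(20/3, 8.8/1.6) = 6.667 servings → $4.67.
tempeh + kale with both tight: 1.647 servings and 2.824 servings → $4.28.
The minimum over all feasible corners is $4.28.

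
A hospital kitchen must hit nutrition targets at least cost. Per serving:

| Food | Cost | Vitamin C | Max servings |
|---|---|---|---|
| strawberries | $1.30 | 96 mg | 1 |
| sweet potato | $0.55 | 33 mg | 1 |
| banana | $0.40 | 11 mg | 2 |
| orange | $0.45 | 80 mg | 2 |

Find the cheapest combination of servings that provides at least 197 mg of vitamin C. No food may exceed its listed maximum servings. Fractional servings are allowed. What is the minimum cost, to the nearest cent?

Cost per mg of vitamin C: orange $0.0056, strawberries $0.0135, sweet potato $0.0167, banana $0.0364.
Take 2 servings of orange: +160.0 mg vitamin C for $0.90 (total $0.90, still need 37.0 mg).
Take 0.3854 servings of strawberries: +37.0 mg vitamin C for $0.50 (total $1.40, still need 0.0 mg).
Greedy by cheapest-per-mg is optimal for a single linear constraint, so the minimum cost is $1.40.

$1.40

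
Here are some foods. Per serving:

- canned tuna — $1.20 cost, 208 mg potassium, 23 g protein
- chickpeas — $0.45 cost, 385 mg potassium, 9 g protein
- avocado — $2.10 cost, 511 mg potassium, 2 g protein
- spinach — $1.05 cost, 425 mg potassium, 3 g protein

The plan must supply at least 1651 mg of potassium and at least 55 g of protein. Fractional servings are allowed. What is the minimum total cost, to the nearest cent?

$2.75

Two binding constraints pin down two serving amounts, so the optimal mix uses at most two foods. The candidates are each food alone (scaled to the tighter of potassium/protein) and each pair with both constraints tight.
canned tuna only: max(1651/208, 55/23) = 7.938 servings → $9.53.
chickpeas only: max(1651/385, 55/9) = 6.111 servings → $2.75.
avocado only: max(1651/511, 55/2) = 27.5 servings → $57.75.
spinach only: max(1651/425, 55/3) = 18.33 servings → $19.25.
canned tuna + chickpeas with both tight: 0.9045 servings and 3.8 servings → $2.80.
canned tuna + avocado with both tight: 2.188 servings and 2.34 servings → $7.54.
canned tuna + spinach with both tight: 2.013 servings and 2.899 servings → $5.46.
chickpeas + avocado: intersection lies outside the first quadrant.
chickpeas + spinach with both targets exact would need a negative amount; discard.
avocado + spinach: the both-tight solution has a negative serving — not a feasible corner.
The minimum over all feasible corners is $2.75.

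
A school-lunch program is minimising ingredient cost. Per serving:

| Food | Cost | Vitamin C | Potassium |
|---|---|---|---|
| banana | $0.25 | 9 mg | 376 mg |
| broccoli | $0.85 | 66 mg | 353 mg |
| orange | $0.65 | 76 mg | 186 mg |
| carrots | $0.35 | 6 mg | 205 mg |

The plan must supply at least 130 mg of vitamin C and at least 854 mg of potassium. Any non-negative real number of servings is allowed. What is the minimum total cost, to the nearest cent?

$1.37

At the optimum either one food covers both requirements or two foods hit both targets exactly; no other combination can be cheaper.
banana only: max(130/9, 854/376) = 14.44 servings → $3.61.
broccoli only: max(130/66, 854/353) = 2.419 servings → $2.06.
orange only: max(130/76, 854/186) = 4.591 servings → $2.98.
carrots only: max(130/6, 854/205) = 21.67 servings → $7.58.
banana + broccoli with both tight: 0.484 servings and 1.904 servings → $1.74.
banana + orange with both tight: 1.514 servings and 1.531 servings → $1.37.
banana + carrots with both targets exact would need a negative amount; discard.
broccoli + orange: intersection lies outside the first quadrant.
broccoli + carrots with both tight: 1.886 servings and 0.9178 servings → $1.92.
orange + carrots with both tight: 1.488 servings and 2.816 servings → $1.95.
So the least-cost plan costs $1.37.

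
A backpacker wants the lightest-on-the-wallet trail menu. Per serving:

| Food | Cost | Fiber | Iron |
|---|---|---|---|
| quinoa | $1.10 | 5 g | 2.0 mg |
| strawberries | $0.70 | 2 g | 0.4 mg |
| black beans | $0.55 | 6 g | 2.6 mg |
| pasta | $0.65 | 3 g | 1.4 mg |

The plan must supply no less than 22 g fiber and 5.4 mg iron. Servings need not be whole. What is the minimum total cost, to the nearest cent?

With two linear requirements the optimum uses one or two foods; enumerate the corners.
quinoa only: max(22/5, 5.4/2.0) = 4.4 servings → $4.84.
strawberries only: max(22/2, 5.4/0.4) = 13.5 servings → $9.45.
black beans only: max(22/6, 5.4/2.6) = 3.667 servings → $2.02.
pasta only: max(22/3, 5.4/1.4) = 7.333 servings → $4.77.
quinoa + strawberries with both tight: 1 serving and 8.5 servings → $7.05.
quinoa + black beans with both targets exact would need a negative amount; discard.
quinoa + pasta with both targets exact would need a negative amount; discard.
strawberries + black beans with both tight: 8.857 servings and 0.7143 servings → $6.59.
strawberries + pasta with both tight: 9.125 servings and 1.25 servings → $7.20.
black beans + pasta: the both-tight solution has a negative serving — not a feasible corner.
Cheapest feasible corner: $2.02.

$2.02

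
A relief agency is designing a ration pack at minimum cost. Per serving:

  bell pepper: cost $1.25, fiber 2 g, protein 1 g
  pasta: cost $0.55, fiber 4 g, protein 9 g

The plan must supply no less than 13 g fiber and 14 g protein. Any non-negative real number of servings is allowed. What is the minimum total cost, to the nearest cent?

$1.79

Compare the cost at each extreme point of the feasible region.
bell pepper only: max(13/2, 14/1) = 14 servings → $17.50.
pasta only: max(13/4, 14/9) = 3.25 servings → $1.79.
bell pepper + pasta with both tight: 4.357 servings and 1.071 servings → $6.04.
The minimum over all feasible corners is $1.79.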